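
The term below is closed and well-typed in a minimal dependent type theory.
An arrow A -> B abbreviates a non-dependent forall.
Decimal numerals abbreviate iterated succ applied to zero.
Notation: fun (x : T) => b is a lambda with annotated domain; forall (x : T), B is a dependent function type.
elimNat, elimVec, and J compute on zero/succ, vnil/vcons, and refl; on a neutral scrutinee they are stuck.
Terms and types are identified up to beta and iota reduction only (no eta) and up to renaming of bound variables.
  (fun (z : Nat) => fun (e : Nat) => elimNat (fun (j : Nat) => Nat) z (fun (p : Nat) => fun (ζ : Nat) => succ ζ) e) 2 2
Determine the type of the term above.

type:
  Nat


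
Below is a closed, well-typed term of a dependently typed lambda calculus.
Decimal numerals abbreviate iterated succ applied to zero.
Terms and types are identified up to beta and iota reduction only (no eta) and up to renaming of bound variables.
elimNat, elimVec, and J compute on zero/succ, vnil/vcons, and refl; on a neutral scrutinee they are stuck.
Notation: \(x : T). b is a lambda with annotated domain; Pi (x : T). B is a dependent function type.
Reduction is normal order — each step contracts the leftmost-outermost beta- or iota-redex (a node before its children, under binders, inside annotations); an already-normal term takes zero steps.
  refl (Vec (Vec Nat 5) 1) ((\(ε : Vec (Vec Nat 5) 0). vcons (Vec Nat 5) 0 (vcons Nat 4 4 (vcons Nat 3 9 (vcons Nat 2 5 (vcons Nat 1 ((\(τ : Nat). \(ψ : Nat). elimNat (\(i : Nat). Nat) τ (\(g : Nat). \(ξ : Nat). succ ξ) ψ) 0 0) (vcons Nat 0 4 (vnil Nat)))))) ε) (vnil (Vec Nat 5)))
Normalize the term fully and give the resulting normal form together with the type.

normal form:
  refl (Vec (Vec Nat 5) 1) (vcons (Vec Nat 5) 0 (vcons Nat 4 4 (vcons Nat 3 9 (vcons Nat 2 5 (vcons Nat 1 0 (vcons Nat 0 4 (vnil Nat)))))) (vnil (Vec Nat 5)))
the term's type:
  Eq (Vec (Vec Nat 5) 1) (vcons (Vec Nat 5) 0 (vcons Nat 4 4 (vcons Nat 3 9 (vcons Nat 2 5 (vcons Nat 1 0 (vcons Nat 0 4 (vnil Nat)))))) (vnil (Vec Nat 5))) (vcons (Vec Nat 5) 0 (vcons Nat 4 4 (vcons Nat 3 9 (vcons Nat 2 5 (vcons Nat 1 0 (vcons Nat 0 4 (vnil Nat)))))) (vnil (Vec Nat 5)))


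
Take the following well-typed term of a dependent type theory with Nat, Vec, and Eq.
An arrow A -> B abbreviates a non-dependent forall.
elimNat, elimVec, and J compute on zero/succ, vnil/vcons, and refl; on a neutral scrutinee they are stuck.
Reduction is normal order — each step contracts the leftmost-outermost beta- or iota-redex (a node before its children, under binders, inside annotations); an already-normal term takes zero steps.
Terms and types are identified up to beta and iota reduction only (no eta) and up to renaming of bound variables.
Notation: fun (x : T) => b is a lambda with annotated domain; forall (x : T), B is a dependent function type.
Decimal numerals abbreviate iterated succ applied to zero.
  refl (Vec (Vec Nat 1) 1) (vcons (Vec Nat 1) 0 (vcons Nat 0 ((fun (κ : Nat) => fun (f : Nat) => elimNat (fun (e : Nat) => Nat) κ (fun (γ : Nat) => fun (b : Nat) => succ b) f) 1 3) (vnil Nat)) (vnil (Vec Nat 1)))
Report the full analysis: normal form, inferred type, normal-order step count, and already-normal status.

normal form:
  refl (Vec (Vec Nat 1) 1) (vcons (Vec Nat 1) 0 (vcons Nat 0 4 (vnil Nat)) (vnil (Vec Nat 1)))
the term's type:
  Eq (Vec (Vec Nat 1) 1) (vcons (Vec Nat 1) 0 (vcons Nat 0 4 (vnil Nat)) (vnil (Vec Nat 1))) (vcons (Vec Nat 1) 0 (vcons Nat 0 4 (vnil Nat)) (vnil (Vec Nat 1)))
normal-order step count: 12
started in normal form: no
first contracted redex: a beta-redex


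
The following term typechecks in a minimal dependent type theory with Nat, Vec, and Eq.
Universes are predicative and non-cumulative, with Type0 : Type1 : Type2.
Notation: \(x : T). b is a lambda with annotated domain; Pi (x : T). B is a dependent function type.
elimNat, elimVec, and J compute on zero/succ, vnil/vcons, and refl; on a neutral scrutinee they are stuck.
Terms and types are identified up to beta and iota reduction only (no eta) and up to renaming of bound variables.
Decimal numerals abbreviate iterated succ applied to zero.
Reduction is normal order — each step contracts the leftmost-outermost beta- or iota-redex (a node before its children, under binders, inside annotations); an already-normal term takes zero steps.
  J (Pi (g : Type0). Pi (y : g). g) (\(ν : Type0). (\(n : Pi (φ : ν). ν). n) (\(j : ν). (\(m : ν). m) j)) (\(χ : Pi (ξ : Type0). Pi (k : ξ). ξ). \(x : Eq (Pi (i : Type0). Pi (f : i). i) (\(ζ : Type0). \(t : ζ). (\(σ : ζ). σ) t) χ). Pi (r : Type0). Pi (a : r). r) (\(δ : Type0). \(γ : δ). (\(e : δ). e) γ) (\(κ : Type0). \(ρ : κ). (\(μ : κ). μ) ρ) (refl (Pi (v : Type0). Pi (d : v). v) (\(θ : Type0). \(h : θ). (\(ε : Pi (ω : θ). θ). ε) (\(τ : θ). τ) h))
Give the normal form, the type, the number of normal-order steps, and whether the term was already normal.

normal form:
  \(g : Type0). \(y : g). y
type:
  Pi (g : Type0). Pi (y : g). g
normal-order step count: 2
started in normal form: no
first contracted redex: a J iota-redex


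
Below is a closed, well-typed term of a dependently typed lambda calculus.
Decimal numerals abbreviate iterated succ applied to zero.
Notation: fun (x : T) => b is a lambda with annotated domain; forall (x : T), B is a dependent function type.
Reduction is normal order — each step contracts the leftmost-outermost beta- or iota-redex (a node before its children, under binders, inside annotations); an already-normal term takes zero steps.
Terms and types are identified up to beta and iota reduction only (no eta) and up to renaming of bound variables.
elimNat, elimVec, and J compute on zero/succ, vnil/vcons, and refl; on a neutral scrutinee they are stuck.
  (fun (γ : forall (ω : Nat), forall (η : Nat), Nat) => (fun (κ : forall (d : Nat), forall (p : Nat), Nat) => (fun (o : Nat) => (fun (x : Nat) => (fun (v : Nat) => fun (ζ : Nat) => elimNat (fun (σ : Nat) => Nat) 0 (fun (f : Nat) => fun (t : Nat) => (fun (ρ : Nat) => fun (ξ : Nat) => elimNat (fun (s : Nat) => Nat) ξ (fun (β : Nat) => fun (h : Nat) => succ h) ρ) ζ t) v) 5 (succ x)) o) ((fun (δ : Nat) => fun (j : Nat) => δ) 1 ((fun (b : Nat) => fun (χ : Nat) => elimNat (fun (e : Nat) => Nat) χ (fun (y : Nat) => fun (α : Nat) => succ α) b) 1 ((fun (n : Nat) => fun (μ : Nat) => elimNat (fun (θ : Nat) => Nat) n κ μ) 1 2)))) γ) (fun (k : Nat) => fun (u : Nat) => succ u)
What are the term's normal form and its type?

resulting normal form:
  10
the term's type:
  Nat
observation: the first redex contracted is a beta-redex; the normal form is reached in 77 normal-order steps.


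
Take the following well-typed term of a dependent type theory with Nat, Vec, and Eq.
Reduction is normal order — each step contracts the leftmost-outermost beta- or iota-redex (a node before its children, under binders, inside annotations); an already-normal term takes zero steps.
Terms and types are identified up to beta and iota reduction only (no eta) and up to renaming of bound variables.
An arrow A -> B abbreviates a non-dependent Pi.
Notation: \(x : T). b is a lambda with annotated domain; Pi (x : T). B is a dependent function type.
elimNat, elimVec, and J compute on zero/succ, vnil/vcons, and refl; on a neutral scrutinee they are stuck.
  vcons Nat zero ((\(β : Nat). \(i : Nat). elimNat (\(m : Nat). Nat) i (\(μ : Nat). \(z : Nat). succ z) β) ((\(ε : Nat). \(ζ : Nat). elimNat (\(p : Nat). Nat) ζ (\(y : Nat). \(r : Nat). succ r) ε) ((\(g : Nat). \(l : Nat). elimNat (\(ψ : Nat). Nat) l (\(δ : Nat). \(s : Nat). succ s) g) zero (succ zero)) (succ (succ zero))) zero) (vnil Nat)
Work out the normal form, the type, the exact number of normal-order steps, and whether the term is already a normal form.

resulting normal form:
  vcons Nat zero (succ (succ (succ zero))) (vnil Nat)
type:
  Vec Nat (succ zero)
steps to reach normal form (normal order): 21
started in normal form: no
first redex: a beta-redex


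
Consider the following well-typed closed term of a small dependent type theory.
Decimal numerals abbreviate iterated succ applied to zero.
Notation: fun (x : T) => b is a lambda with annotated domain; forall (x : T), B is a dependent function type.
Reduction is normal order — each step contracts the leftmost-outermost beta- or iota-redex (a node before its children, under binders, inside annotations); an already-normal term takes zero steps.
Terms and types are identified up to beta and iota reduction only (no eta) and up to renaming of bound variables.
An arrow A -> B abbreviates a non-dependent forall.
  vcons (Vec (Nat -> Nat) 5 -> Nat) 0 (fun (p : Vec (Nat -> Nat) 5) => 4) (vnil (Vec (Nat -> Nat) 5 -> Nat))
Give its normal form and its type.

reduced normal form:
  vcons (Vec (Nat -> Nat) 5 -> Nat) 0 (fun (p : Vec (Nat -> Nat) 5) => 4) (vnil (Vec (Nat -> Nat) 5 -> Nat))
inferred type:
  Vec (Vec (Nat -> Nat) 5 -> Nat) 1
observation: the term is already in normal form.


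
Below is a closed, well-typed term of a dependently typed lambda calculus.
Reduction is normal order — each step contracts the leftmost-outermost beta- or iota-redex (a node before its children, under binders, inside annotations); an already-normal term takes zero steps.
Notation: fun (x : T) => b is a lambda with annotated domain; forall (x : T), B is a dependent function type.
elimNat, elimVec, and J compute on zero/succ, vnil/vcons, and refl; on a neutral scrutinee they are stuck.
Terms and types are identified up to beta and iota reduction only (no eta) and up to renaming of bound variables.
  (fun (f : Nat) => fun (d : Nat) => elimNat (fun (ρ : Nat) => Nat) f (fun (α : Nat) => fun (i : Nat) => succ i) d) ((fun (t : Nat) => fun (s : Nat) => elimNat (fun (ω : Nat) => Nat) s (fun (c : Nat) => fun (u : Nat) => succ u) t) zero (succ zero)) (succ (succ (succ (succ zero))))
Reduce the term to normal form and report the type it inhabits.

normal form:
  succ (succ (succ (succ (succ zero))))
the term's type:
  Nat


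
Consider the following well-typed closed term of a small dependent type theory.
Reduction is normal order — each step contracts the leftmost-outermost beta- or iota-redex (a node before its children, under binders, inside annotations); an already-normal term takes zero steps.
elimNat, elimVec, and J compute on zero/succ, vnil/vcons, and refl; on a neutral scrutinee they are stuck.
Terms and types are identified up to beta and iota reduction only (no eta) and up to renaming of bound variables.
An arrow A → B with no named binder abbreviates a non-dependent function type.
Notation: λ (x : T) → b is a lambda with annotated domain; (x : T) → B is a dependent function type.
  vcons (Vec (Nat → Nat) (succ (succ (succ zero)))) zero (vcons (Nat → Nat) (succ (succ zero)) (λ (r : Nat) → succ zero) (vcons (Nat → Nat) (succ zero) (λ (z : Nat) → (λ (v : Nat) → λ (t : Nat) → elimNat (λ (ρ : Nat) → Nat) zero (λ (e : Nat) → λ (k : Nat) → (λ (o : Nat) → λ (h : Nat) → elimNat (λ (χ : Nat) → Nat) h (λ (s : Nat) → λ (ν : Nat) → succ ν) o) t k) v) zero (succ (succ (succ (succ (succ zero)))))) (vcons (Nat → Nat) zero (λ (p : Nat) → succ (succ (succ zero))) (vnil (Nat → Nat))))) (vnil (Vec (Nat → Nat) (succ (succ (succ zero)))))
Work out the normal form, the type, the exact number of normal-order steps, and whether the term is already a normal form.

resulting normal form:
  vcons (Vec (Nat → Nat) (succ (succ (succ zero)))) zero (vcons (Nat → Nat) (succ (succ zero)) (λ (r : Nat) → succ zero) (vcons (Nat → Nat) (succ zero) (λ (z : Nat) → zero) (vcons (Nat → Nat) zero (λ (v : Nat) → succ (succ (succ zero))) (vnil (Nat → Nat))))) (vnil (Vec (Nat → Nat) (succ (succ (succ zero)))))
inferred type:
  Vec (Vec (Nat → Nat) (succ (succ (succ zero)))) (succ zero)
normal-order step count: 3
started in normal form: no
first redex: a beta-redex


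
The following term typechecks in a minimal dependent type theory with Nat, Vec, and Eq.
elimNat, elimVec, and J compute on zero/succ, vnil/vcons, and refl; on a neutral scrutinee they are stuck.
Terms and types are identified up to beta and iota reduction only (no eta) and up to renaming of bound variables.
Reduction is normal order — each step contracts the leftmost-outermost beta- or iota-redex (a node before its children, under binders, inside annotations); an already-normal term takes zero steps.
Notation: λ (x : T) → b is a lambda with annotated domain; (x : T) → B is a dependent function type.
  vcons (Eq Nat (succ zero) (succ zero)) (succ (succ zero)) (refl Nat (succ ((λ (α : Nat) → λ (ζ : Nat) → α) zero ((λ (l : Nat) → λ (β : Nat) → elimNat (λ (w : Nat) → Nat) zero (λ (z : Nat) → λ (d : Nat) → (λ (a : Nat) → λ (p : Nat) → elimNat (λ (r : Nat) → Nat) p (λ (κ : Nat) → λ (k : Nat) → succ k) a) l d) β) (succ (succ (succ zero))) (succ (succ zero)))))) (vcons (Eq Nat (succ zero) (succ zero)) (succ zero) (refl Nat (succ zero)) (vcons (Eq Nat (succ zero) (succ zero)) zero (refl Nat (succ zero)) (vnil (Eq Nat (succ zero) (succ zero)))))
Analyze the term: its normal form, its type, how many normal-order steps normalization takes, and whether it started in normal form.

reduced normal form:
  vcons (Eq Nat (succ zero) (succ zero)) (succ (succ zero)) (refl Nat (succ zero)) (vcons (Eq Nat (succ zero) (succ zero)) (succ zero) (refl Nat (succ zero)) (vcons (Eq Nat (succ zero) (succ zero)) zero (refl Nat (succ zero)) (vnil (Eq Nat (succ zero) (succ zero)))))
inferred type:
  Vec (Eq Nat (succ zero) (succ zero)) (succ (succ (succ zero)))
steps to reach normal form (normal order): 2
term was already normal: no
first redex: a beta-redex


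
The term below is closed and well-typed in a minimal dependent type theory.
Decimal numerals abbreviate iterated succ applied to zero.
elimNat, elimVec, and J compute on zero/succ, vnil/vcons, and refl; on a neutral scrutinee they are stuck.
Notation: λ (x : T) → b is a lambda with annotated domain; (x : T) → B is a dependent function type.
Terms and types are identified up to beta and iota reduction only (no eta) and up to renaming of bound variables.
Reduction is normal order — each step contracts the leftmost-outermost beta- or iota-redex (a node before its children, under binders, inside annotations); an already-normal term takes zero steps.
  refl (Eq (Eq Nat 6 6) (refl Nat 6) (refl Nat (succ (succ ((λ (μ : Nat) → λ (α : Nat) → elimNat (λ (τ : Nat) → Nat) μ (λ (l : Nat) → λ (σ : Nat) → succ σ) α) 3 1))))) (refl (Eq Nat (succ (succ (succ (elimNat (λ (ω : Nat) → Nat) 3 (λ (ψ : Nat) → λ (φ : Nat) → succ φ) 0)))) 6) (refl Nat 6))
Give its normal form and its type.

resulting normal form:
  refl (Eq (Eq Nat 6 6) (refl Nat 6) (refl Nat 6)) (refl (Eq Nat 6 6) (refl Nat 6))
type:
  Eq (Eq (Eq Nat 6 6) (refl Nat 6) (refl Nat 6)) (refl (Eq Nat 6 6) (refl Nat 6)) (refl (Eq Nat 6 6) (refl Nat 6))
observation: the leftmost-outermost redex is a beta-redex, and normalization takes 7 steps.


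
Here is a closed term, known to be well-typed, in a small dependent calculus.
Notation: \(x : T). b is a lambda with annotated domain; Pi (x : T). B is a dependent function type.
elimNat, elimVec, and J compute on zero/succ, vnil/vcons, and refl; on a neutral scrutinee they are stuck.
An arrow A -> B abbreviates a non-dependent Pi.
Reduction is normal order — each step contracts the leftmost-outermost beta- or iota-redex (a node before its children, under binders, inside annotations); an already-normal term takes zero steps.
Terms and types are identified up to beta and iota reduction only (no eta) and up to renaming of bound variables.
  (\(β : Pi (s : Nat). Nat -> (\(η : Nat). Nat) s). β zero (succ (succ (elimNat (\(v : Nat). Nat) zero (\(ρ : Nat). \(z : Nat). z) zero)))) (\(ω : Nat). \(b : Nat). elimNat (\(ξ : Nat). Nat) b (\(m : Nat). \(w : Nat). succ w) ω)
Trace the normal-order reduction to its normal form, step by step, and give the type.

normal-order reduction sequence:
  (\(β : Pi (s : Nat). Nat -> (\(η : Nat). Nat) s). β zero (succ (succ (elimNat (\(v : Nat). Nat) zero (\(ρ : Nat). \(z : Nat). z) zero)))) (\(ω : Nat). \(b : Nat). elimNat (\(ξ : Nat). Nat) b (\(m : Nat). \(w : Nat). succ w) ω)
  ~> (\(β : Nat). \(s : Nat). elimNat (\(η : Nat). Nat) s (\(v : Nat). \(ρ : Nat). succ ρ) β) zero (succ (succ (elimNat (\(z : Nat). Nat) zero (\(ω : Nat). \(b : Nat). b) zero)))
  ~> (\(β : Nat). elimNat (\(s : Nat). Nat) β (\(η : Nat). \(v : Nat). succ v) zero) (succ (succ (elimNat (\(ρ : Nat). Nat) zero (\(z : Nat). \(ω : Nat). ω) zero)))
  ~> elimNat (\(β : Nat). Nat) (succ (succ (elimNat (\(s : Nat). Nat) zero (\(η : Nat). \(v : Nat). v) zero))) (\(ρ : Nat). \(z : Nat). succ z) zero
  ~> succ (succ (elimNat (\(β : Nat). Nat) zero (\(s : Nat). \(η : Nat). η) zero))
  ~> succ (succ zero)
inferred type:
  Nat


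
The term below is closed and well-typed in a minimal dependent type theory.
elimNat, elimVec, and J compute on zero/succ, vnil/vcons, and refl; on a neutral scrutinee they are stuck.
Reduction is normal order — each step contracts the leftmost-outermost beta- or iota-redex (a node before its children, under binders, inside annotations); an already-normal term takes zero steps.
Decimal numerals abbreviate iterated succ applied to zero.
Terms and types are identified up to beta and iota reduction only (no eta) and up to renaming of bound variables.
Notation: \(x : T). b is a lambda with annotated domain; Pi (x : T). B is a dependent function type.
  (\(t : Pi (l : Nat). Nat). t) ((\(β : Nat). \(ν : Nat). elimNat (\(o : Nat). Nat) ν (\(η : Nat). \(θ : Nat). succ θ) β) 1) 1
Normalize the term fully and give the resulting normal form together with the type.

reduced normal form:
  2
inferred type:
  Nat
observation: normalization takes exactly 7 steps under the normal-order strategy.


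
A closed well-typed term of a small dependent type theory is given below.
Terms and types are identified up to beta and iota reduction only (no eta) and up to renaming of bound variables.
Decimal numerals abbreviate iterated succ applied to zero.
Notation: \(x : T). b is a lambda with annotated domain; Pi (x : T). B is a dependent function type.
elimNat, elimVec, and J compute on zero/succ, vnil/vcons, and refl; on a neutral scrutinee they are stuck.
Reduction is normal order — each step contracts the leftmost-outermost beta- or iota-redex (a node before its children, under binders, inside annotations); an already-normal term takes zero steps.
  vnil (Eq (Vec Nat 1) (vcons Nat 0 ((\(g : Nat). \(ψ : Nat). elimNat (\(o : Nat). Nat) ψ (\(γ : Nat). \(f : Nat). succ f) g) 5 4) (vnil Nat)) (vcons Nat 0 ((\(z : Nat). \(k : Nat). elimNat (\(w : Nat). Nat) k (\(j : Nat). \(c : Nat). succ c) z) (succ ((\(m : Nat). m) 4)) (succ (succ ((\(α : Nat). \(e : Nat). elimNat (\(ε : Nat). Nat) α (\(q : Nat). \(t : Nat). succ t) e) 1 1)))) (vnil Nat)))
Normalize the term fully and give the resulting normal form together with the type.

normal form:
  vnil (Eq (Vec Nat 1) (vcons Nat 0 9 (vnil Nat)) (vcons Nat 0 9 (vnil Nat)))
the term's type:
  Vec (Eq (Vec Nat 1) (vcons Nat 0 9 (vnil Nat)) (vcons Nat 0 9 (vnil Nat))) 0


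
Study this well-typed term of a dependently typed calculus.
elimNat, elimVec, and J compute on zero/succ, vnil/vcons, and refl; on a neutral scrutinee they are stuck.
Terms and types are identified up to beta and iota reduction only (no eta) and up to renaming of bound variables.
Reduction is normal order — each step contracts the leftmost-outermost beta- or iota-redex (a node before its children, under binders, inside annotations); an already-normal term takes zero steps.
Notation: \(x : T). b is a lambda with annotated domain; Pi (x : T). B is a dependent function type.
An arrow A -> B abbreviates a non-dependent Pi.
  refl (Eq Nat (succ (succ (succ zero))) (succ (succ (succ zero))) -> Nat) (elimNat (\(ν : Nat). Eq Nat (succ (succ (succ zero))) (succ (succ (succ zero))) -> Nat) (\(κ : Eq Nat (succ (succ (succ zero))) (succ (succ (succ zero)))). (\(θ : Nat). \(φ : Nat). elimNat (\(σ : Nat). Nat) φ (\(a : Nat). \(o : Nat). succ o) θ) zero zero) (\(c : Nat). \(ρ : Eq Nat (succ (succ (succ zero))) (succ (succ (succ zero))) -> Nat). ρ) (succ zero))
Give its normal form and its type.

reduced normal form:
  refl (Eq Nat (succ (succ (succ zero))) (succ (succ (succ zero))) -> Nat) (\(ν : Eq Nat (succ (succ (succ zero))) (succ (succ (succ zero)))). zero)
inferred type:
  Eq (Eq Nat (succ (succ (succ zero))) (succ (succ (succ zero))) -> Nat) (\(ν : Eq Nat (succ (succ (succ zero))) (succ (succ (succ zero)))). zero) (\(κ : Eq Nat (succ (succ (succ zero))) (succ (succ (succ zero)))). zero)
observation: the leftmost-outermost redex is an elimNat iota-redex, and normalization takes 7 steps.


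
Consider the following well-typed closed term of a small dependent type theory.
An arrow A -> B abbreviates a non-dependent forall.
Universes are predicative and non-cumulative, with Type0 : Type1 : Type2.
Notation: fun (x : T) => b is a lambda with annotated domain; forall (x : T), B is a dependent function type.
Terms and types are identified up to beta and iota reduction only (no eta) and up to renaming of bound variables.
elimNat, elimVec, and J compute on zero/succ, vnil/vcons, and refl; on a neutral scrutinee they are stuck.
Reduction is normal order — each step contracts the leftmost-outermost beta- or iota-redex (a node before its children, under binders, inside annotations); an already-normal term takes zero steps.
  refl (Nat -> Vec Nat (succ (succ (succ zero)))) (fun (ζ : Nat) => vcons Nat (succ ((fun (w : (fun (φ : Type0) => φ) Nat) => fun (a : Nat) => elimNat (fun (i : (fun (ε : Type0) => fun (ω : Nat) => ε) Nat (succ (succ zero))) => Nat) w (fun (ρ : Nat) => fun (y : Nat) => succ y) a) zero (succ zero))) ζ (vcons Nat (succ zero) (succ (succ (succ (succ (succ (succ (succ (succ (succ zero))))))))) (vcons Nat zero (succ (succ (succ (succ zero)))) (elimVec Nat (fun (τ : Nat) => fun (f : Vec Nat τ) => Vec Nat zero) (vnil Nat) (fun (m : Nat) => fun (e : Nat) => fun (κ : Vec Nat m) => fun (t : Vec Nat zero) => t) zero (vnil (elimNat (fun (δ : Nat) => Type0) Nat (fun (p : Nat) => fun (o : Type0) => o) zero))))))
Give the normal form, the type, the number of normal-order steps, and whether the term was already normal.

normal form:
  refl (Nat -> Vec Nat (succ (succ (succ zero)))) (fun (ζ : Nat) => vcons Nat (succ (succ zero)) ζ (vcons Nat (succ zero) (succ (succ (succ (succ (succ (succ (succ (succ (succ zero))))))))) (vcons Nat zero (succ (succ (succ (succ zero)))) (vnil Nat))))
the term's type:
  Eq (Nat -> Vec Nat (succ (succ (succ zero)))) (fun (ζ : Nat) => vcons Nat (succ (succ zero)) ζ (vcons Nat (succ zero) (succ (succ (succ (succ (succ (succ (succ (succ (succ zero))))))))) (vcons Nat zero (succ (succ (succ (succ zero)))) (vnil Nat)))) (fun (w : Nat) => vcons Nat (succ (succ zero)) w (vcons Nat (succ zero) (succ (succ (succ (succ (succ (succ (succ (succ (succ zero))))))))) (vcons Nat zero (succ (succ (succ (succ zero)))) (vnil Nat))))
reduction steps (normal order): 7
started in normal form: no
first contracted redex: a beta-redex


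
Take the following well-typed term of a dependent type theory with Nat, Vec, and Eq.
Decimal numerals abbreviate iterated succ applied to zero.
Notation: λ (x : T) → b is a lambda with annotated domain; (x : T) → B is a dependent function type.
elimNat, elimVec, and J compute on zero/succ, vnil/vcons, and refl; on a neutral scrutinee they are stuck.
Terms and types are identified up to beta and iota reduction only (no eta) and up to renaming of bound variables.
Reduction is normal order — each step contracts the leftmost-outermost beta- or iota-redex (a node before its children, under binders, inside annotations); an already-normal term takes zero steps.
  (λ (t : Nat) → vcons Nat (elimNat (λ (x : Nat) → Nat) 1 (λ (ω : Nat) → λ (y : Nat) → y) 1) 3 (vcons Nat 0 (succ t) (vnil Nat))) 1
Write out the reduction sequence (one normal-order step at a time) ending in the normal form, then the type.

normal-order reduction sequence:
  (λ (t : Nat) → vcons Nat (elimNat (λ (x : Nat) → Nat) 1 (λ (ω : Nat) → λ (y : Nat) → y) 1) 3 (vcons Nat 0 (succ t) (vnil Nat))) 1
  ~> vcons Nat (elimNat (λ (t : Nat) → Nat) 1 (λ (x : Nat) → λ (ω : Nat) → ω) 1) 3 (vcons Nat 0 2 (vnil Nat))
  ~> vcons Nat ((λ (t : Nat) → λ (x : Nat) → x) 0 (elimNat (λ (ω : Nat) → Nat) 1 (λ (y : Nat) → λ (l : Nat) → l) 0)) 3 (vcons Nat 0 2 (vnil Nat))
  ~> vcons Nat ((λ (t : Nat) → t) (elimNat (λ (x : Nat) → Nat) 1 (λ (ω : Nat) → λ (y : Nat) → y) 0)) 3 (vcons Nat 0 2 (vnil Nat))
  ~> vcons Nat (elimNat (λ (t : Nat) → Nat) 1 (λ (x : Nat) → λ (ω : Nat) → ω) 0) 3 (vcons Nat 0 2 (vnil Nat))
  ~> vcons Nat 1 3 (vcons Nat 0 2 (vnil Nat))
the term's type:
  Vec Nat 2


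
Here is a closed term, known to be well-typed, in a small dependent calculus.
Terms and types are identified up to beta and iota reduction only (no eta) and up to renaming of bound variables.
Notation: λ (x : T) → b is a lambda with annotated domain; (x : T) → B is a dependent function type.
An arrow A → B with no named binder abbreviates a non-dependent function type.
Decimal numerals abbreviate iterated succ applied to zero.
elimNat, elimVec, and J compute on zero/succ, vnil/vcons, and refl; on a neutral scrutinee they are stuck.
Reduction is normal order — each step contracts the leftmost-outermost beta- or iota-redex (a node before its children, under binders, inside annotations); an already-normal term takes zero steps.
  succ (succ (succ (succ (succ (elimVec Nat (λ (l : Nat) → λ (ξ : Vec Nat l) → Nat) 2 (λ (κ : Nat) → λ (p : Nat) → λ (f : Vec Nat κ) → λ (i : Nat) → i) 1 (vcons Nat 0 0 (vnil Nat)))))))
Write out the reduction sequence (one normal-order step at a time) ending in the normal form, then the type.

reduction (normal order):
  succ (succ (succ (succ (succ (elimVec Nat (λ (l : Nat) → λ (ξ : Vec Nat l) → Nat) 2 (λ (κ : Nat) → λ (p : Nat) → λ (f : Vec Nat κ) → λ (i : Nat) → i) 1 (vcons Nat 0 0 (vnil Nat)))))))
  ~> succ (succ (succ (succ (succ ((λ (l : Nat) → λ (ξ : Nat) → λ (κ : Vec Nat l) → λ (p : Nat) → p) 0 0 (vnil Nat) (elimVec Nat (λ (f : Nat) → λ (i : Vec Nat f) → Nat) 2 (λ (t : Nat) → λ (σ : Nat) → λ (v : Vec Nat t) → λ (r : Nat) → r) 0 (vnil Nat)))))))
  ~> succ (succ (succ (succ (succ ((λ (l : Nat) → λ (ξ : Vec Nat 0) → λ (κ : Nat) → κ) 0 (vnil Nat) (elimVec Nat (λ (p : Nat) → λ (f : Vec Nat p) → Nat) 2 (λ (i : Nat) → λ (t : Nat) → λ (σ : Vec Nat i) → λ (v : Nat) → v) 0 (vnil Nat)))))))
  ~> succ (succ (succ (succ (succ ((λ (l : Vec Nat 0) → λ (ξ : Nat) → ξ) (vnil Nat) (elimVec Nat (λ (κ : Nat) → λ (p : Vec Nat κ) → Nat) 2 (λ (f : Nat) → λ (i : Nat) → λ (t : Vec Nat f) → λ (σ : Nat) → σ) 0 (vnil Nat)))))))
  ~> succ (succ (succ (succ (succ ((λ (l : Nat) → l) (elimVec Nat (λ (ξ : Nat) → λ (κ : Vec Nat ξ) → Nat) 2 (λ (p : Nat) → λ (f : Nat) → λ (i : Vec Nat p) → λ (t : Nat) → t) 0 (vnil Nat)))))))
  ~> succ (succ (succ (succ (succ (elimVec Nat (λ (l : Nat) → λ (ξ : Vec Nat l) → Nat) 2 (λ (κ : Nat) → λ (p : Nat) → λ (f : Vec Nat κ) → λ (i : Nat) → i) 0 (vnil Nat))))))
  ~> 7
type:
  Nat


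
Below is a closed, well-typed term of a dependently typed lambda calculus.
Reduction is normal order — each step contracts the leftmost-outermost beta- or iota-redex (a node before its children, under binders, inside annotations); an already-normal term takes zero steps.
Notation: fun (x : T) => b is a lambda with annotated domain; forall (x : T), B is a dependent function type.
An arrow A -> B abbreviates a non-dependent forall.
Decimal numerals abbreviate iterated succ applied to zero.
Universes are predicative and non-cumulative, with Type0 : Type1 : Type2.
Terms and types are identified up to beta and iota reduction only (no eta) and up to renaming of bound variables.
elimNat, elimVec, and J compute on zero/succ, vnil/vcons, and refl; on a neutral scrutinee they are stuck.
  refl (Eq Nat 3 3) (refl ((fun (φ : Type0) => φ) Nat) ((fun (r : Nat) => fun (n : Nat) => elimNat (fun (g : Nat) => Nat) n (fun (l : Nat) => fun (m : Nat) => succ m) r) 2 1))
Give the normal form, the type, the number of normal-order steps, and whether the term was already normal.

reduced normal form:
  refl (Eq Nat 3 3) (refl Nat 3)
type:
  Eq (Eq Nat 3 3) (refl Nat 3) (refl Nat 3)
reduction steps (normal order): 10
started in normal form: no
first contracted redex: a beta-redex


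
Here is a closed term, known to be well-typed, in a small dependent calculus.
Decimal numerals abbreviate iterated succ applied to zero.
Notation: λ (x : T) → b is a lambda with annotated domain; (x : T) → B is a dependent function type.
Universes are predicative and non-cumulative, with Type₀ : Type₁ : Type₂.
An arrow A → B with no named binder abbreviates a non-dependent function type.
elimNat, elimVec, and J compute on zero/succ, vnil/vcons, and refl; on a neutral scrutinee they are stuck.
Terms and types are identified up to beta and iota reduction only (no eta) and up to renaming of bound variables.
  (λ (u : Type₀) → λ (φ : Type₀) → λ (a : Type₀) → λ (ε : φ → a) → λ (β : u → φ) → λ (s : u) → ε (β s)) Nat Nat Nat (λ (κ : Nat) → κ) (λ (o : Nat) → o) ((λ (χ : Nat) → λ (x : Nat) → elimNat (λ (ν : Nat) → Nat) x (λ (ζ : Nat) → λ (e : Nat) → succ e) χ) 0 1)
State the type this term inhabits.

the term's type:
  Nat


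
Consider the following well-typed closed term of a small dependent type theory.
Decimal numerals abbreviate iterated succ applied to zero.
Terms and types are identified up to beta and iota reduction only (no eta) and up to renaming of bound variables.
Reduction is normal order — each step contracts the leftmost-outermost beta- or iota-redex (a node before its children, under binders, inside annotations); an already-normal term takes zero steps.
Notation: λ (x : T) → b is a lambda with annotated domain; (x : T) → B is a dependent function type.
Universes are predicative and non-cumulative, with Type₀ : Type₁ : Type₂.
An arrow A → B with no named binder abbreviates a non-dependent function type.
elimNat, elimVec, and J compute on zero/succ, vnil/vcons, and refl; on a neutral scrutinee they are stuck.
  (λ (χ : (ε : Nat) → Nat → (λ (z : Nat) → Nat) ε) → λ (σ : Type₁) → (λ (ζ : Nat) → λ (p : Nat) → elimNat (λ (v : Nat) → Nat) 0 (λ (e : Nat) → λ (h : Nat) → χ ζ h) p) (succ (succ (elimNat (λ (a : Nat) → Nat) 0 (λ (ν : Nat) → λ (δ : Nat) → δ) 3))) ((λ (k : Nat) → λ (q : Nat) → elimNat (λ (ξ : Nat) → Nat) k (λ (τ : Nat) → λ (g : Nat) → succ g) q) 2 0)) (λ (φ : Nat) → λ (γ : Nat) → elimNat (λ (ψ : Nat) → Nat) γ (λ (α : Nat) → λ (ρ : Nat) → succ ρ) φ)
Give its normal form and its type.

resulting normal form:
  λ (χ : Type₁) → 4
the term's type:
  Type₁ → Nat


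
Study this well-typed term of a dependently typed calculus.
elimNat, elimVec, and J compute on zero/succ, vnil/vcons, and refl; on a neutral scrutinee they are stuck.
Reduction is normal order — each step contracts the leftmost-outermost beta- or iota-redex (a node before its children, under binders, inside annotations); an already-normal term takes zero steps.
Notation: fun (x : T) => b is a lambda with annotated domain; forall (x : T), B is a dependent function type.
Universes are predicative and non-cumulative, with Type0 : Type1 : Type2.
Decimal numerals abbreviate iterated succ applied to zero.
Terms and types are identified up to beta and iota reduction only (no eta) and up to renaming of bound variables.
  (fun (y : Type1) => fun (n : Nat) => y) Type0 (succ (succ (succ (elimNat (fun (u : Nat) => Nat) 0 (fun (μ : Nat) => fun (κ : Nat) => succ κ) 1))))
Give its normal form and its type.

normal form:
  Type0
inferred type:
  Type1
observation: normalization takes exactly 2 steps under the normal-order strategy.


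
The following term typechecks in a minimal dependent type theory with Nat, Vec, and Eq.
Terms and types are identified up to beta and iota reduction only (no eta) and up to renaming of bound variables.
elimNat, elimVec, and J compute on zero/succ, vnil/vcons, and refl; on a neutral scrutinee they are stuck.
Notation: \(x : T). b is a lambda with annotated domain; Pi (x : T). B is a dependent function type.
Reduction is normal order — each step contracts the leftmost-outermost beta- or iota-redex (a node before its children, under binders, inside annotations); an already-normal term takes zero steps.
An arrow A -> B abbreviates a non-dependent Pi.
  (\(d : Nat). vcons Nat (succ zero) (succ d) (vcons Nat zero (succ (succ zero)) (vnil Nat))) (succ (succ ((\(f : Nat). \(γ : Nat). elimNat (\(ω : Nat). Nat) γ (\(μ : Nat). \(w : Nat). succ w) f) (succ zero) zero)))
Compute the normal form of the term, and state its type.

reduced normal form:
  vcons Nat (succ zero) (succ (succ (succ (succ zero)))) (vcons Nat zero (succ (succ zero)) (vnil Nat))
inferred type:
  Vec Nat (succ (succ zero))


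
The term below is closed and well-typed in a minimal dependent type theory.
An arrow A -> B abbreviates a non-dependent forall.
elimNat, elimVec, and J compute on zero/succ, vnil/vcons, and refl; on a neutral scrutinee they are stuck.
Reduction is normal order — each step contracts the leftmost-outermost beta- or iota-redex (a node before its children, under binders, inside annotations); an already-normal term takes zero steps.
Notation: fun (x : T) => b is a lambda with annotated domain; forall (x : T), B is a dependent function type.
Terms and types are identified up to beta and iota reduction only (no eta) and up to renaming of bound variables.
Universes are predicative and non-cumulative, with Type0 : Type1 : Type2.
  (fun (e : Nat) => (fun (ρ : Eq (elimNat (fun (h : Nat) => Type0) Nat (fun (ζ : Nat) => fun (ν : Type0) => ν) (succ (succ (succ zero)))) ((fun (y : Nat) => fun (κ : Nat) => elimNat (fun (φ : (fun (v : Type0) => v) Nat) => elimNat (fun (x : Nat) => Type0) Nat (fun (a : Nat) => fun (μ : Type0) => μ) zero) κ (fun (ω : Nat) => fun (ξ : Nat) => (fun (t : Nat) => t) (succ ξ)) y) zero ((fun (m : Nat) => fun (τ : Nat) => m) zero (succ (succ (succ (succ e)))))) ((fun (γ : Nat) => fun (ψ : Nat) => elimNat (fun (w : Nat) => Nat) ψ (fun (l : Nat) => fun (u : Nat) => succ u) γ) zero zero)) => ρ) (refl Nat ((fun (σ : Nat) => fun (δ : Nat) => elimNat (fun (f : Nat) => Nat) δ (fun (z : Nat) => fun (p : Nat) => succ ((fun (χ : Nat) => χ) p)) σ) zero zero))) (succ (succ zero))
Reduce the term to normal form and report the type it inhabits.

reduced normal form:
  refl Nat zero
type:
  Eq Nat zero zero
observation: the term reaches its normal form after 5 normal-order steps.


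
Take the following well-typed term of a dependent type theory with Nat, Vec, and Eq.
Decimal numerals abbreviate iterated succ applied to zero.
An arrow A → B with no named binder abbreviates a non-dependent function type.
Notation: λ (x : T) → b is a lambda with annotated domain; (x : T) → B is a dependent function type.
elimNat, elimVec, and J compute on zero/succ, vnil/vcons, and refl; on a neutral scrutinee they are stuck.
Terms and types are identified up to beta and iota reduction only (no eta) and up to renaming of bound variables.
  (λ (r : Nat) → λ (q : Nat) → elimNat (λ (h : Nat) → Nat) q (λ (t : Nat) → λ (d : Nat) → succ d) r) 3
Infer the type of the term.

inferred type:
  Nat → Nat


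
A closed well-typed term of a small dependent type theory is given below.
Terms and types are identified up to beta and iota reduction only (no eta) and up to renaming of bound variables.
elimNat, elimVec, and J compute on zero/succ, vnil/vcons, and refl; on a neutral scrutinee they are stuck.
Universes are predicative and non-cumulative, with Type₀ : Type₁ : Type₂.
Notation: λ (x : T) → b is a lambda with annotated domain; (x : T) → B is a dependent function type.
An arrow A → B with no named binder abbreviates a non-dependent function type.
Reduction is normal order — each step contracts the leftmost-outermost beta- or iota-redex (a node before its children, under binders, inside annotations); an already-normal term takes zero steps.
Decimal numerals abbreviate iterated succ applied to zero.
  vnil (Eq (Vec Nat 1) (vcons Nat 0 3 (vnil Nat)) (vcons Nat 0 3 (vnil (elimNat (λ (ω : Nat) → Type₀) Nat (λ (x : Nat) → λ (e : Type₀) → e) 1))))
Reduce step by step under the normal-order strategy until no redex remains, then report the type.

normal-order reduction:
  vnil (Eq (Vec Nat 1) (vcons Nat 0 3 (vnil Nat)) (vcons Nat 0 3 (vnil (elimNat (λ (ω : Nat) → Type₀) Nat (λ (x : Nat) → λ (e : Type₀) → e) 1))))
  ~> vnil (Eq (Vec Nat 1) (vcons Nat 0 3 (vnil Nat)) (vcons Nat 0 3 (vnil ((λ (ω : Nat) → λ (x : Type₀) → x) 0 (elimNat (λ (e : Nat) → Type₀) Nat (λ (o : Nat) → λ (t : Type₀) → t) 0)))))
  ~> vnil (Eq (Vec Nat 1) (vcons Nat 0 3 (vnil Nat)) (vcons Nat 0 3 (vnil ((λ (ω : Type₀) → ω) (elimNat (λ (x : Nat) → Type₀) Nat (λ (e : Nat) → λ (o : Type₀) → o) 0)))))
  ~> vnil (Eq (Vec Nat 1) (vcons Nat 0 3 (vnil Nat)) (vcons Nat 0 3 (vnil (elimNat (λ (ω : Nat) → Type₀) Nat (λ (x : Nat) → λ (e : Type₀) → e) 0))))
  ~> vnil (Eq (Vec Nat 1) (vcons Nat 0 3 (vnil Nat)) (vcons Nat 0 3 (vnil Nat)))
the term's type:
  Vec (Eq (Vec Nat 1) (vcons Nat 0 3 (vnil Nat)) (vcons Nat 0 3 (vnil Nat))) 0


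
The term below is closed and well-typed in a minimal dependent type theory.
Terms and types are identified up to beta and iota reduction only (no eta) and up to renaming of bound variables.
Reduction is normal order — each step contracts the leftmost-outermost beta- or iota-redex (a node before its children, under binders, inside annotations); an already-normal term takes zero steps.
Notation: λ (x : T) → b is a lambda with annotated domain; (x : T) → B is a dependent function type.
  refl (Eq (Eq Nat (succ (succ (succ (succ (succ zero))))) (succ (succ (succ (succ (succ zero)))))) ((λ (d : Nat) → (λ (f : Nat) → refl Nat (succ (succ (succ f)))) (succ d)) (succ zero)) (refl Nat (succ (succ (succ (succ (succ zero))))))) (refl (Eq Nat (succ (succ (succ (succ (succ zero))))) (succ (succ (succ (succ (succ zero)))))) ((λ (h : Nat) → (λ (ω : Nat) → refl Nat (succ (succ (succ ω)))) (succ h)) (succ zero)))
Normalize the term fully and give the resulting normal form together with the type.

resulting normal form:
  refl (Eq (Eq Nat (succ (succ (succ (succ (succ zero))))) (succ (succ (succ (succ (succ zero)))))) (refl Nat (succ (succ (succ (succ (succ zero)))))) (refl Nat (succ (succ (succ (succ (succ zero))))))) (refl (Eq Nat (succ (succ (succ (succ (succ zero))))) (succ (succ (succ (succ (succ zero)))))) (refl Nat (succ (succ (succ (succ (succ zero)))))))
the term's type:
  Eq (Eq (Eq Nat (succ (succ (succ (succ (succ zero))))) (succ (succ (succ (succ (succ zero)))))) (refl Nat (succ (succ (succ (succ (succ zero)))))) (refl Nat (succ (succ (succ (succ (succ zero))))))) (refl (Eq Nat (succ (succ (succ (succ (succ zero))))) (succ (succ (succ (succ (succ zero)))))) (refl Nat (succ (succ (succ (succ (succ zero))))))) (refl (Eq Nat (succ (succ (succ (succ (succ zero))))) (succ (succ (succ (succ (succ zero)))))) (refl Nat (succ (succ (succ (succ (succ zero)))))))
observation: reduction starts at a beta-redex, and 4 normal-order steps reach the normal form.


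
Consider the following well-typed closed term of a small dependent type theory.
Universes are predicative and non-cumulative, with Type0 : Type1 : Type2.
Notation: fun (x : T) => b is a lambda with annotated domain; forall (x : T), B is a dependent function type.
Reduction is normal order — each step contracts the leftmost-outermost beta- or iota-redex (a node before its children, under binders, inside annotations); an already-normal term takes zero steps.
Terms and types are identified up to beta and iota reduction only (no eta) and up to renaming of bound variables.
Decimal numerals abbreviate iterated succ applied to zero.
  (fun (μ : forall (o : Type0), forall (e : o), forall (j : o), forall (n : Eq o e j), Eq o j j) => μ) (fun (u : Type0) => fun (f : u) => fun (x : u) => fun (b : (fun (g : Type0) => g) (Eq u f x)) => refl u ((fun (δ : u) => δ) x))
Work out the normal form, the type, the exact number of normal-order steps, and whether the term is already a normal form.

reduced normal form:
  fun (μ : Type0) => fun (o : μ) => fun (e : μ) => fun (j : Eq μ o e) => refl μ e
type:
  forall (μ : Type0), forall (o : μ), forall (e : μ), forall (j : Eq μ o e), Eq μ e e
steps to reach normal form (normal order): 3
term was already normal: no
first redex: a beta-redex
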